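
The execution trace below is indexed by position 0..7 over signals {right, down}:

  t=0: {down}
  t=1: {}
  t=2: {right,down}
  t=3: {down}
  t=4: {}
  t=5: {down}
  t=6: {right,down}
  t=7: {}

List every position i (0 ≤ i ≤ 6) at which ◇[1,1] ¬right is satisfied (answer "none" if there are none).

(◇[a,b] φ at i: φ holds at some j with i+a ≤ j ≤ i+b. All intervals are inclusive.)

0, 2, 3, 4, 6

Evaluate at each i in [0,6]:
  i=0: ✓ (witness j=1)
  i=1: ✗ (none in [2,2])
  i=2: ✓ (witness j=3)
  i=3: ✓ (witness j=4)
  i=4: ✓ (witness j=5)
  i=5: ✗ (none in [6,6])
  i=6: ✓ (witness j=7)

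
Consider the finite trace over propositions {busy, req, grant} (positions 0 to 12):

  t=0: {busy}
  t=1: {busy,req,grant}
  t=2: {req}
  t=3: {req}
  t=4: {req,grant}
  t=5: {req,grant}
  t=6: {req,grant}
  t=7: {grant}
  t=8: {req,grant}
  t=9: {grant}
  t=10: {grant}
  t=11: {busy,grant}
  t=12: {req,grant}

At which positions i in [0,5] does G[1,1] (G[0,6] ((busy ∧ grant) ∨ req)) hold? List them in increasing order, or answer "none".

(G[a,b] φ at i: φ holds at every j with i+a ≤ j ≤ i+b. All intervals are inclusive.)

Evaluate at each i in [0,5]:
  i=0: ✗ (fails at j=1)
  i=1: ✗ (fails at j=2)
  i=2: ✗ (fails at j=3)
  i=3: ✗ (fails at j=4)
  i=4: ✗ (fails at j=5)
  i=5: ✗ (fails at j=6)

none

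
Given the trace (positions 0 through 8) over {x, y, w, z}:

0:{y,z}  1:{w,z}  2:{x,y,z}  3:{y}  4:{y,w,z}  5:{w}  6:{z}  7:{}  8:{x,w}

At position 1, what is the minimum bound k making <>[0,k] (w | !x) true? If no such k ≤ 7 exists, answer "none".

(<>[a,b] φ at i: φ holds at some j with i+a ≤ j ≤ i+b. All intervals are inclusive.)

Scan j = 1,2,… for (w | !x):
  j=1: holds
First hit at j=1, so smallest k = 1-1 = 0.

0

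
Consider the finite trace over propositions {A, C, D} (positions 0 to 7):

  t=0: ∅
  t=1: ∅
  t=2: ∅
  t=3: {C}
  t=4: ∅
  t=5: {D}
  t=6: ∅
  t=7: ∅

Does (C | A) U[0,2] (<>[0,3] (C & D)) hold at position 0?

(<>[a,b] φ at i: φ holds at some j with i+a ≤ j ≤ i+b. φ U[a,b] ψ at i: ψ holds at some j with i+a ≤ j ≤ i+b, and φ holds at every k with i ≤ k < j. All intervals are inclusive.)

Does not hold

Need some j in [0,2] with <>[0,3] (C & D), and (C | A) at every k in [0,j-1].
  j=0: <>[0,3] (C & D) — fails (none in [0,3]).
  j=1: <>[0,3] (C & D) — fails (none in [1,4]).
  j=2: <>[0,3] (C & D) — fails (none in [2,5]).
No j in the window works → until fails.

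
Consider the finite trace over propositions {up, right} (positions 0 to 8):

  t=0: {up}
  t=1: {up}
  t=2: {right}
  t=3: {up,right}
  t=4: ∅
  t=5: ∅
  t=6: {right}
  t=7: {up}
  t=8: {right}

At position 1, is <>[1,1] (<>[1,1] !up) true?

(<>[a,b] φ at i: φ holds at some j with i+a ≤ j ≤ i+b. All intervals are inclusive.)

Check <>[1,1] !up at each j in [2,2]:
  j=2: fails (none in [3,3])
No position in the window satisfies it → formula fails.

Does not hold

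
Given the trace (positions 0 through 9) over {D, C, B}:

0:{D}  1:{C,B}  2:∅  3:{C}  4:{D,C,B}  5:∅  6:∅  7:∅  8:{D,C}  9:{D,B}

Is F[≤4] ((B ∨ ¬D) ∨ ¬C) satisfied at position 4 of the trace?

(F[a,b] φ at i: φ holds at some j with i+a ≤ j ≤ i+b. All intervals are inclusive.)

Check ((B ∨ ¬D) ∨ ¬C) at each j in [4,8]:
  j=4: true
  j=5: true
  j=6: true
  j=7: true
  j=8: false
Found at j=4 → formula holds.

Holds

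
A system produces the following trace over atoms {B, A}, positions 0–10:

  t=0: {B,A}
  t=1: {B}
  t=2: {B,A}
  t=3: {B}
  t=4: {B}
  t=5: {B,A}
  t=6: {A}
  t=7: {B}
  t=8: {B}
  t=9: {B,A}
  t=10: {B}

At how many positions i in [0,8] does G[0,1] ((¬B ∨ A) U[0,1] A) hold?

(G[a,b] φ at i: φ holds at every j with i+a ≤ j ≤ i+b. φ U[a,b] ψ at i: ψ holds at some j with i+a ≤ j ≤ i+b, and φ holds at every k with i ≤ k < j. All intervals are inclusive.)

Evaluate at each i in [0,8]:
  i=0: ✗ (fails at j=1)
  i=1: ✗ (fails at j=1)
  i=2: ✗ (fails at j=3)
  i=3: ✗ (fails at j=3)
  i=4: ✗ (fails at j=4)
  i=5: ✓ (all of [5,6])
  i=6: ✗ (fails at j=7)
  i=7: ✗ (fails at j=7)
  i=8: ✗ (fails at j=8)
Positions where it holds: {5} → 1.

1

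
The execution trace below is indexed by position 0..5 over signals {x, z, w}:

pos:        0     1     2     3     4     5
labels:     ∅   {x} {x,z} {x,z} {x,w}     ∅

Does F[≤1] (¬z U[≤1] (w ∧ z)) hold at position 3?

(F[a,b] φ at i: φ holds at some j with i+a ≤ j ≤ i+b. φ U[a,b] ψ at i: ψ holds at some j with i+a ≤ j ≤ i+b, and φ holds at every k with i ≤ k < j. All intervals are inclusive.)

Check (¬z U[≤1] (w ∧ z)) at each j in [3,4]:
  j=3: fails
  j=4: fails
No position in the window satisfies it → formula fails.

False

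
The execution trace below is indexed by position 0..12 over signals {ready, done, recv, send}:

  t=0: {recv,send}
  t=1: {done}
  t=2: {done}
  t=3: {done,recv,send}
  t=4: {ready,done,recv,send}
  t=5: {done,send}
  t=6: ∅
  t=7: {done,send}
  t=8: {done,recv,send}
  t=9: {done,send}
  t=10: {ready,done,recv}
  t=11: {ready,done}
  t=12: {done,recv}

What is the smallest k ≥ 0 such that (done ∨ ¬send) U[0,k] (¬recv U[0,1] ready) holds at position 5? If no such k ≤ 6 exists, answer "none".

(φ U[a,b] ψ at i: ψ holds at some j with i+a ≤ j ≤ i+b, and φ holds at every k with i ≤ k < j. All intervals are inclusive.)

Need earliest j ≥ 5 with (¬recv U[0,1] ready), and (done ∨ ¬send) at every k in [5,j-1].
  j=5: rhs fails.
  j=6: rhs fails.
  j=7: rhs fails.
  j=8: rhs fails.
  j=9: rhs holds; lhs holds on [5,8]. k = 4.

4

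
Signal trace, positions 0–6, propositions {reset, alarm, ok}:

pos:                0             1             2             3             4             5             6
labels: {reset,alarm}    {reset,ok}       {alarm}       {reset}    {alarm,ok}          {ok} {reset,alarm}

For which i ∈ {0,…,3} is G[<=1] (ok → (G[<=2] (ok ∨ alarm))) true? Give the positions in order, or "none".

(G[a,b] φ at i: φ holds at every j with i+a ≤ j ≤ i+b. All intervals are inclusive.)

Evaluate at each i in [0,3]:
  i=0: ✗ (fails at j=1)
  i=1: ✗ (fails at j=1)
  i=2: ✓ (all of [2,3])
  i=3: ✓ (all of [3,4])

2, 3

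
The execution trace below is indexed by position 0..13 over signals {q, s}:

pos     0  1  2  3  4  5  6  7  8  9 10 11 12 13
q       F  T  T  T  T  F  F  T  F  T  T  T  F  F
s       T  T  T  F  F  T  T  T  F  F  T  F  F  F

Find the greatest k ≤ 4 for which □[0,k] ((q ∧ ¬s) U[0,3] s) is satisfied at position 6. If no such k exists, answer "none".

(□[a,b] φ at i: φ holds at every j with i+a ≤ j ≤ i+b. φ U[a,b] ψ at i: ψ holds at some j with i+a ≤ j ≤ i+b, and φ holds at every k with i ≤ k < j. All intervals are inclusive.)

((q ∧ ¬s) U[0,3] s) must hold from j=6 onward; find where it first fails.
  j=6: holds
  j=7: holds
  j=8: fails
Holds on [6,7], so largest k = 1.

1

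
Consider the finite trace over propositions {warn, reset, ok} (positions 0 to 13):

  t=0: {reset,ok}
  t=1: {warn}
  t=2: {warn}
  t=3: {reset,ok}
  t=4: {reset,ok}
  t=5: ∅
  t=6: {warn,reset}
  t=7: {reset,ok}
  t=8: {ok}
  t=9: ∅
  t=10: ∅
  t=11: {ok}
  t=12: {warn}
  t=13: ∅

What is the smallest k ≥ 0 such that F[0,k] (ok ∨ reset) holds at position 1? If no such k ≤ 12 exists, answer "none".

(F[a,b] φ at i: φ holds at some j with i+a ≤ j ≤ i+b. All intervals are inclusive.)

2

Scan j = 1,2,… for (ok ∨ reset):
  j=1: fails
  j=2: fails
  j=3: holds
First hit at j=3, so smallest k = 3-1 = 2.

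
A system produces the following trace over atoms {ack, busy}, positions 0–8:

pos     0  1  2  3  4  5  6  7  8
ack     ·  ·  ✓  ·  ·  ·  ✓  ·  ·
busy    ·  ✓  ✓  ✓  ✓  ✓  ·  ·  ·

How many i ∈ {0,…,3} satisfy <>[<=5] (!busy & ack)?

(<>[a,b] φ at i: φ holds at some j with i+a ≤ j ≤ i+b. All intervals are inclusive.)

3

Evaluate at each i in [0,3]:
  i=0: ✗ (none in [0,5])
  i=1: ✓ (witness j=6)
  i=2: ✓ (witness j=6)
  i=3: ✓ (witness j=6)
Positions where it holds: {1, 2, 3} → 3.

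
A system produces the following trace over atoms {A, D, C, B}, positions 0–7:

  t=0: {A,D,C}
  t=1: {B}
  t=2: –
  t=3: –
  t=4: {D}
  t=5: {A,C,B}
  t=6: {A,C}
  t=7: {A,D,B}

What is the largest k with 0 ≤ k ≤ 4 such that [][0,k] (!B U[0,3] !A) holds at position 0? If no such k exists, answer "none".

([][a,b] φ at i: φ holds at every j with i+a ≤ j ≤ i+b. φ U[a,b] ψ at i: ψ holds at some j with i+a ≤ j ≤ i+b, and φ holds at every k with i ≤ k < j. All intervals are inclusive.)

4

(!B U[0,3] !A) must hold from j=0 onward; find where it first fails.
  j=0: holds
  j=1: holds
  j=2: holds
  j=3: holds
  j=4: holds
Holds through j=4; largest k = 4.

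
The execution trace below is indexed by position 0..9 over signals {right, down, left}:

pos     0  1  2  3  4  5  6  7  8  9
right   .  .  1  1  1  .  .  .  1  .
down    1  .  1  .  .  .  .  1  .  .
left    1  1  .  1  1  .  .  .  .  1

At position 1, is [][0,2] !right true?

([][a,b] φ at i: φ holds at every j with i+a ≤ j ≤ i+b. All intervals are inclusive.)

Check !right at every j in [1,3]:
  j=1: true
  j=2: false
  j=3: false
Fails at j=2 → formula fails.

No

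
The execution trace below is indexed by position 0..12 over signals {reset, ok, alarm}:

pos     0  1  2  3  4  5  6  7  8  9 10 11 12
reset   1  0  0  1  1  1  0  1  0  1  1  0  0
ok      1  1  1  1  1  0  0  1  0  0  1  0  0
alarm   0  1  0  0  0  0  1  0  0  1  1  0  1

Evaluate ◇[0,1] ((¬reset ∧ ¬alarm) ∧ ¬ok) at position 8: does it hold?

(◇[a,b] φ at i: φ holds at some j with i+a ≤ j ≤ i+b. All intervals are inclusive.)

Check ((¬reset ∧ ¬alarm) ∧ ¬ok) at each j in [8,9]:
  j=8: true
  j=9: false
Found at j=8 → formula holds.

Yes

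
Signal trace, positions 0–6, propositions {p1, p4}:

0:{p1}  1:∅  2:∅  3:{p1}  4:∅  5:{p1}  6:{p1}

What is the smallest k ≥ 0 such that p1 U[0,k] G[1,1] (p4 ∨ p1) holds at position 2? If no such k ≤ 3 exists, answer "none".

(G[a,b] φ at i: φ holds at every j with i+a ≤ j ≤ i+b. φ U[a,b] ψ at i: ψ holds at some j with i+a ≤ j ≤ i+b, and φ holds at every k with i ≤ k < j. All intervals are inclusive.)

0

Need earliest j ≥ 2 with G[1,1] (p4 ∨ p1), and p1 at every k in [2,j-1].
  j=2: rhs holds (empty prefix). k = 0.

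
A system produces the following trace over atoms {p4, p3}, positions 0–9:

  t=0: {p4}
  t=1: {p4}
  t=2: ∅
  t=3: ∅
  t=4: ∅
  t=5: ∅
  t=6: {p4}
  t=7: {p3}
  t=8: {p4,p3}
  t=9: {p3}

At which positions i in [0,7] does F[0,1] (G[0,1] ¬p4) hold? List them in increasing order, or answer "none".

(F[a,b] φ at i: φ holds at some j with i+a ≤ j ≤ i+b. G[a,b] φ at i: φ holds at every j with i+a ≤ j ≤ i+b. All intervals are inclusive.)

1, 2, 3, 4

Evaluate at each i in [0,7]:
  i=0: ✗ (none in [0,1])
  i=1: ✓ (witness j=2)
  i=2: ✓ (witness j=2)
  i=3: ✓ (witness j=3)
  i=4: ✓ (witness j=4)
  i=5: ✗ (none in [5,6])
  i=6: ✗ (none in [6,7])
  i=7: ✗ (none in [7,8])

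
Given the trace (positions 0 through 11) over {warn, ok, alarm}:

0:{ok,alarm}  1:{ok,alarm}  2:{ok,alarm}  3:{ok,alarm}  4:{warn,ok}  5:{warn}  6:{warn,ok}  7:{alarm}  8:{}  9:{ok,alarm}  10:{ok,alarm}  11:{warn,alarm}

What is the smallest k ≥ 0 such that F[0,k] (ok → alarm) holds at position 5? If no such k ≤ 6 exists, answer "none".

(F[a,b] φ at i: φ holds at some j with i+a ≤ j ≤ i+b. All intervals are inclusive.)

0

Scan j = 5,6,… for (ok → alarm):
  j=5: holds
First hit at j=5, so smallest k = 5-5 = 0.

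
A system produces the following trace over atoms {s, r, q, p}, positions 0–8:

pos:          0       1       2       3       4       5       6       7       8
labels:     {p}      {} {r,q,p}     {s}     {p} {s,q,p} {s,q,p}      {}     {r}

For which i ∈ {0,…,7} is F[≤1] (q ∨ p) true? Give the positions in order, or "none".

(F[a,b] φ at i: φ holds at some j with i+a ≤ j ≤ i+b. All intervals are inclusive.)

Evaluate at each i in [0,7]:
  i=0: ✓ (witness j=0)
  i=1: ✓ (witness j=2)
  i=2: ✓ (witness j=2)
  i=3: ✓ (witness j=4)
  i=4: ✓ (witness j=4)
  i=5: ✓ (witness j=5)
  i=6: ✓ (witness j=6)
  i=7: ✗ (none in [7,8])

0, 1, 2, 3, 4, 5, 6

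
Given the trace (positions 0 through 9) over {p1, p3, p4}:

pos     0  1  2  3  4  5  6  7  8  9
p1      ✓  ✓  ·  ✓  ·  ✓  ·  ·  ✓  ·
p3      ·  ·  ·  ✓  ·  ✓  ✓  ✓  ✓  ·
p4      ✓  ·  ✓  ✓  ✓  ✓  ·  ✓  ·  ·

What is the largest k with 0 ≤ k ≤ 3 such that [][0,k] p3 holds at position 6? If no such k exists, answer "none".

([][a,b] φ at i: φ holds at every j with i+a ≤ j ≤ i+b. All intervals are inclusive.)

p3 must hold from j=6 onward; find where it first fails.
  j=6: holds
  j=7: holds
  j=8: holds
  j=9: fails
Holds on [6,8], so largest k = 2.

2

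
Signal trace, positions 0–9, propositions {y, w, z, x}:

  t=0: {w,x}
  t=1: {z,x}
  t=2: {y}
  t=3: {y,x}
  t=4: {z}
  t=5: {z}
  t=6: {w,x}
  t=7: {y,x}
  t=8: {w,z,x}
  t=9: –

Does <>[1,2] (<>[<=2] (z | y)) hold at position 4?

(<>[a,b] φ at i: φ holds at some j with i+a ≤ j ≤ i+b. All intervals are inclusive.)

Holds

Check <>[<=2] (z | y) at each j in [5,6]:
  j=5: holds (witness at 5)
  j=6: holds (witness at 7)
Found at j=5 → formula holds.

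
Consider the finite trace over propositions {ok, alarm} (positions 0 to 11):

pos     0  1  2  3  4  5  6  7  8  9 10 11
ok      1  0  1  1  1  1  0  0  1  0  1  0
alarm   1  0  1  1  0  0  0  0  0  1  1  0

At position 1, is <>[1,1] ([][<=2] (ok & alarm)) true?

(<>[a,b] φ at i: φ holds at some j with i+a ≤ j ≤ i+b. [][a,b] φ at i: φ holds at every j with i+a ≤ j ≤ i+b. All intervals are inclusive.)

False

Check [][<=2] (ok & alarm) at each j in [2,2]:
  j=2: fails at 4
No position in the window satisfies it → formula fails.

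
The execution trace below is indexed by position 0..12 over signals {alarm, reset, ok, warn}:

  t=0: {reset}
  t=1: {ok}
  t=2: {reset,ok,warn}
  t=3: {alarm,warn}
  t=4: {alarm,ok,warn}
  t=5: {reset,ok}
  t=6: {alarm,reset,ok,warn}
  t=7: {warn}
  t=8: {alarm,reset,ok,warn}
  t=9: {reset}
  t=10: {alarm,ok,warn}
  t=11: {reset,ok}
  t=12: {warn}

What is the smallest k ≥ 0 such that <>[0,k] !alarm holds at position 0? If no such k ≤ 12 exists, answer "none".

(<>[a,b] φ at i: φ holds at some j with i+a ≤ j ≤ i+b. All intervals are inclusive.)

0

Scan j = 0,1,… for !alarm:
  j=0: holds
First hit at j=0, so smallest k = 0-0 = 0.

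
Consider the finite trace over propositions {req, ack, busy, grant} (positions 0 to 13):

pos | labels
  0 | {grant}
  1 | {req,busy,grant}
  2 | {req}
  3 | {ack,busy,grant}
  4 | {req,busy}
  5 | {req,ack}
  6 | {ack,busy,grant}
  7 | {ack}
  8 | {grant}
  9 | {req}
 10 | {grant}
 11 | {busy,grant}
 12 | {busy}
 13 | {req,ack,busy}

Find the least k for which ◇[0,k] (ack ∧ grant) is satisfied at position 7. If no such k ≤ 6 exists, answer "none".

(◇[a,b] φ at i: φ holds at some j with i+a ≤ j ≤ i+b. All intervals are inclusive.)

none

Scan j = 7,8,… for (ack ∧ grant):
  j=7: fails
  j=8: fails
  j=9: fails
  j=10: fails
  j=11: fails
  j=12: fails
  j=13: fails
No j in [7,13] satisfies it → none.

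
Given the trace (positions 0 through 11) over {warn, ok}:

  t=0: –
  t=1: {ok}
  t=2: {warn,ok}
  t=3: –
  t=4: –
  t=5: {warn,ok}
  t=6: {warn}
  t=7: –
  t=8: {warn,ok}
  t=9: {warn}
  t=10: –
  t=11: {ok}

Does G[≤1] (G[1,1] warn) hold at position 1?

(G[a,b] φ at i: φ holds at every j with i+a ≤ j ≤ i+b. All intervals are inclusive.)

False

Check G[1,1] warn at every j in [1,2]:
  j=1: holds on [2,2]
  j=2: fails at 3
Fails at j=2 → formula fails.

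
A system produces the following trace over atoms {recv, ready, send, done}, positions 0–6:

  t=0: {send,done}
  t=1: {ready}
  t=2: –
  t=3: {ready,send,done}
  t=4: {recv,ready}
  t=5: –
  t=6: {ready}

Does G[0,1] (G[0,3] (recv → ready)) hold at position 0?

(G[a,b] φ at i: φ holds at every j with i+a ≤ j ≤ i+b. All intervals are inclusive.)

Check G[0,3] (recv → ready) at every j in [0,1]:
  j=0: holds on [0,3]
  j=1: holds on [1,4]
All positions satisfy it → formula holds.

True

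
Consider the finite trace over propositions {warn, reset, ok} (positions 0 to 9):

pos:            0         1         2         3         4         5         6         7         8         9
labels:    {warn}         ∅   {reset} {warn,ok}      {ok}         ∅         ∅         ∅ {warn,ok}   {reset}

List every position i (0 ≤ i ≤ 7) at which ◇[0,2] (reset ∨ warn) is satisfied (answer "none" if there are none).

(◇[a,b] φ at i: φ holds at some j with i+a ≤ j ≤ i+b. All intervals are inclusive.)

Evaluate at each i in [0,7]:
  i=0: ✓ (witness j=0)
  i=1: ✓ (witness j=2)
  i=2: ✓ (witness j=2)
  i=3: ✓ (witness j=3)
  i=4: ✗ (none in [4,6])
  i=5: ✗ (none in [5,7])
  i=6: ✓ (witness j=8)
  i=7: ✓ (witness j=8)

0, 1, 2, 3, 6, 7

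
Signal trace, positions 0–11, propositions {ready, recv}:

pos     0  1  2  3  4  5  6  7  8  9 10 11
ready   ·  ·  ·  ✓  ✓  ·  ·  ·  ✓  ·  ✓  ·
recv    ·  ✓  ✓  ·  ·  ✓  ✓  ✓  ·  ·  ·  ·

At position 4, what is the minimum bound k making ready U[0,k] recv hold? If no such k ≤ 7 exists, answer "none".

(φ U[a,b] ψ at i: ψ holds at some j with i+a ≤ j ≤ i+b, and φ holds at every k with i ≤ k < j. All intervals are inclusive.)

Need earliest j ≥ 4 with recv, and ready at every k in [4,j-1].
  j=4: rhs fails.
  j=5: rhs holds; lhs holds on [4,4]. k = 1.

1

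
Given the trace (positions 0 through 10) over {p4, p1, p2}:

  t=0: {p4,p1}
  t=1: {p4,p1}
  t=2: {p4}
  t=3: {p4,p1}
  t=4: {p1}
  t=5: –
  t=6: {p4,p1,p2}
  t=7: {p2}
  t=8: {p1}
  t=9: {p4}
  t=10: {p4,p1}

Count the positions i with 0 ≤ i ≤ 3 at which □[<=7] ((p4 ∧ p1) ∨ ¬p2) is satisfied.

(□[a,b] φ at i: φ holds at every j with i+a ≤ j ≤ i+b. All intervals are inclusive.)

0

Evaluate at each i in [0,3]:
  i=0: ✗ (fails at j=7)
  i=1: ✗ (fails at j=7)
  i=2: ✗ (fails at j=7)
  i=3: ✗ (fails at j=7)
Positions where it holds: {} → 0.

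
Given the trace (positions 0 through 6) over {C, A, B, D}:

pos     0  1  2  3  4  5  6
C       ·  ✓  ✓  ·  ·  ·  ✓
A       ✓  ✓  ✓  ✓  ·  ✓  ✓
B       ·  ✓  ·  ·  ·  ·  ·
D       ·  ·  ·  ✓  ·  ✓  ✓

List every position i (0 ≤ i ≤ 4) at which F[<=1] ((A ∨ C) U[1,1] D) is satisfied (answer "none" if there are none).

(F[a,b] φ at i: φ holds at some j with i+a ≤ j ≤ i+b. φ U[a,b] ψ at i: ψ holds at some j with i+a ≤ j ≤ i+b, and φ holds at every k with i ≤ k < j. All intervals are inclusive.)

Evaluate at each i in [0,4]:
  i=0: ✗ (none in [0,1])
  i=1: ✓ (witness j=2)
  i=2: ✓ (witness j=2)
  i=3: ✗ (none in [3,4])
  i=4: ✓ (witness j=5)

1, 2, 4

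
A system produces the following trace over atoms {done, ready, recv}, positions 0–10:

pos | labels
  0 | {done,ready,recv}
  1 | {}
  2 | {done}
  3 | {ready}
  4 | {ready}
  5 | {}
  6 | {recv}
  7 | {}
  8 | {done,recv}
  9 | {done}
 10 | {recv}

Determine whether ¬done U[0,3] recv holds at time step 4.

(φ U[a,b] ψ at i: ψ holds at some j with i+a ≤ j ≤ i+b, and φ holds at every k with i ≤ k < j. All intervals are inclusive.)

Holds

Need some j in [4,7] with recv, and ¬done at every k in [4,j-1].
  j=4: recv false.
  j=5: recv false.
  j=6: recv holds; ¬done holds at every k in [4,5] → satisfied.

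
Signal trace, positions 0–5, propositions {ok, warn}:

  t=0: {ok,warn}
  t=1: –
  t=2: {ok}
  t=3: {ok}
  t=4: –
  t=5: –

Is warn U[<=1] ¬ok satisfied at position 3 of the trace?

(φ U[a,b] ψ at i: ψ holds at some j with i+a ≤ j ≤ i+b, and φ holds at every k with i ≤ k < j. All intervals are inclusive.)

Need some j in [3,4] with ¬ok, and warn at every k in [3,j-1].
  j=3: ¬ok false.
  j=4: ¬ok holds, but warn fails at k=3 → not this j.
No j in the window works → until fails.

Does not hold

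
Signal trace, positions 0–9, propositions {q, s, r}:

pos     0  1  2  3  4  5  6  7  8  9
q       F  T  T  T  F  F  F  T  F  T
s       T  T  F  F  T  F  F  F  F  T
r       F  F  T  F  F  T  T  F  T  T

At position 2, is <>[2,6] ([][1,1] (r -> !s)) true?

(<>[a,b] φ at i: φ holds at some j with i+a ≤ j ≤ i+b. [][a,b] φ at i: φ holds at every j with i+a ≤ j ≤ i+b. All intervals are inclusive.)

Yes

Check [][1,1] (r -> !s) at each j in [4,8]:
  j=4: holds on [5,5]
  j=5: holds on [6,6]
  j=6: holds on [7,7]
  j=7: holds on [8,8]
  j=8: fails at 9
Found at j=4 → formula holds.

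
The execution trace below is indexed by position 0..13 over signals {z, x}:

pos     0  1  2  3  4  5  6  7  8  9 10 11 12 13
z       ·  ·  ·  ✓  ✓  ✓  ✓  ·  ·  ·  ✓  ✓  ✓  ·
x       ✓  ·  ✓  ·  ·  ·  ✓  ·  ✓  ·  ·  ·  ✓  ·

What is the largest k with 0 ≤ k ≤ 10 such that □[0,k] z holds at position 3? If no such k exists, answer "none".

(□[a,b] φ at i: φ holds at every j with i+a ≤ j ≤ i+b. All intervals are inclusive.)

3

z must hold from j=3 onward; find where it first fails.
  j=3: holds
  j=4: holds
  j=5: holds
  j=6: holds
  j=7: fails
Holds on [3,6], so largest k = 3.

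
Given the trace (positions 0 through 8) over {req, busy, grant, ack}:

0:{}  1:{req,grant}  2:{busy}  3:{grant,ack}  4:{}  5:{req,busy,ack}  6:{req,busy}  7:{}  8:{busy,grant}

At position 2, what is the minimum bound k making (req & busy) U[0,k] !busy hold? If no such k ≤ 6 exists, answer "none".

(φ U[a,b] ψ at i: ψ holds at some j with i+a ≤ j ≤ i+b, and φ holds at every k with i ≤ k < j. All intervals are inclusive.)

Need earliest j ≥ 2 with !busy, and (req & busy) at every k in [2,j-1].
  j=2: rhs fails.
  j=3: rhs holds but lhs fails at k=2.
  j=4: rhs holds but lhs fails at k=2.
  j=5: rhs fails.
  j=6: rhs fails.
  j=7: rhs holds but lhs fails at k=2.
  j=8: rhs fails.
No witness within the range → none.

none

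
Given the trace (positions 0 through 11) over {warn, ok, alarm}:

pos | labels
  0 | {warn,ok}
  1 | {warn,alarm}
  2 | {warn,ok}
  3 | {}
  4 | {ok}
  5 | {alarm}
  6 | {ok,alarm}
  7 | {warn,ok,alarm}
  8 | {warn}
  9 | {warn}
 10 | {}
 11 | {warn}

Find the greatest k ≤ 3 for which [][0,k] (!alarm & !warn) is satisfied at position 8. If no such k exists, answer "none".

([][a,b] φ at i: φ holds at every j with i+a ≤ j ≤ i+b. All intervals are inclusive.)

none

(!alarm & !warn) must hold from j=8 onward; find where it first fails.
  j=8: fails → no k works.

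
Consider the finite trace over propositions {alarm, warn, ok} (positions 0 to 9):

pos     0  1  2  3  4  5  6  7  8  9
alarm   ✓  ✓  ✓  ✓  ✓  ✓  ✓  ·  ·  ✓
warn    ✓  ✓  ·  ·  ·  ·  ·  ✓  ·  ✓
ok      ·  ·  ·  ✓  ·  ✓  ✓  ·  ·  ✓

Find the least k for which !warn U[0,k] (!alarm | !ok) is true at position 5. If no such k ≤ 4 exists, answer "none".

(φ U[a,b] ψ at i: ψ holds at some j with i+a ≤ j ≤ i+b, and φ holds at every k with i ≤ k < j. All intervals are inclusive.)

Need earliest j ≥ 5 with (!alarm | !ok), and !warn at every k in [5,j-1].
  j=5: rhs fails.
  j=6: rhs fails.
  j=7: rhs holds; lhs holds on [5,6]. k = 2.

2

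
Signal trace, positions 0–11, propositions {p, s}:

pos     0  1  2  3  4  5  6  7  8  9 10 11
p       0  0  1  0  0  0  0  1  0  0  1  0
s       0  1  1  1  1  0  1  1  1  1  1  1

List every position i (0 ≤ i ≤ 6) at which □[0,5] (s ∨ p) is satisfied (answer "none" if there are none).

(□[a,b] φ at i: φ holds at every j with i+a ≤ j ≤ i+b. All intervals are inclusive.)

Evaluate at each i in [0,6]:
  i=0: ✗ (fails at j=0)
  i=1: ✗ (fails at j=5)
  i=2: ✗ (fails at j=5)
  i=3: ✗ (fails at j=5)
  i=4: ✗ (fails at j=5)
  i=5: ✗ (fails at j=5)
  i=6: ✓ (all of [6,11])

6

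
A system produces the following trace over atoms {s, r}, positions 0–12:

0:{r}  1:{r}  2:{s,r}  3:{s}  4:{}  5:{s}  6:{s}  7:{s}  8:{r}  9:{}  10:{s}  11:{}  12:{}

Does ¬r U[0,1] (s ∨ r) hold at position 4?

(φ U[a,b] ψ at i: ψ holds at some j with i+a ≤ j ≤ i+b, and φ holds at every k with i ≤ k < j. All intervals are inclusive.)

Need some j in [4,5] with (s ∨ r), and ¬r at every k in [4,j-1].
  j=4: (s ∨ r) false.
  j=5: (s ∨ r) holds; ¬r holds at every k in [4,4] → satisfied.

Yes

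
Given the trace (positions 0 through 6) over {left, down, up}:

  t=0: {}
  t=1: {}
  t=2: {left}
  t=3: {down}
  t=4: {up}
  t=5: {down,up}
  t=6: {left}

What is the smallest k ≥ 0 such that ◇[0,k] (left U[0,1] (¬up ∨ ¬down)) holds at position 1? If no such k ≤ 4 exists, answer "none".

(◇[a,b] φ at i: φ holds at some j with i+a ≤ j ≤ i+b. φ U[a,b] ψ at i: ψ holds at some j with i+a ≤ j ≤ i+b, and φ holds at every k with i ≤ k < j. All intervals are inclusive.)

0

Scan j = 1,2,… for (left U[0,1] (¬up ∨ ¬down)):
  j=1: holds
First hit at j=1, so smallest k = 1-1 = 0.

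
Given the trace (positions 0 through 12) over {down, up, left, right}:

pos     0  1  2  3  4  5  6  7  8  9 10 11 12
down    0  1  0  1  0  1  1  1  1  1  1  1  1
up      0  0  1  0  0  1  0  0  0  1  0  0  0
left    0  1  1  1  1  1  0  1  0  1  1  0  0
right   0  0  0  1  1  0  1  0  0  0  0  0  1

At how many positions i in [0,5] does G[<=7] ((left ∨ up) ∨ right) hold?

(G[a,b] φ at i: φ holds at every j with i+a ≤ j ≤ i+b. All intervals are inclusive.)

Evaluate at each i in [0,5]:
  i=0: ✗ (fails at j=0)
  i=1: ✗ (fails at j=8)
  i=2: ✗ (fails at j=8)
  i=3: ✗ (fails at j=8)
  i=4: ✗ (fails at j=8)
  i=5: ✗ (fails at j=8)
Positions where it holds: {} → 0.

0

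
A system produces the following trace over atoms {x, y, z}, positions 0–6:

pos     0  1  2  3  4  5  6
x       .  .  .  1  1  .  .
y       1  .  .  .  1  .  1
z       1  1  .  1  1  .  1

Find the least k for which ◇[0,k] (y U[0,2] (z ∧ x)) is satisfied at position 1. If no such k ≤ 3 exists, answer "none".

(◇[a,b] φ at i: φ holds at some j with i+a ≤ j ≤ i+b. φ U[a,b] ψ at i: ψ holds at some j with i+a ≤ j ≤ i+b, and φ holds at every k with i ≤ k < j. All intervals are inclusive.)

Scan j = 1,2,… for (y U[0,2] (z ∧ x)):
  j=1: fails
  j=2: fails
  j=3: holds
First hit at j=3, so smallest k = 3-1 = 2.

2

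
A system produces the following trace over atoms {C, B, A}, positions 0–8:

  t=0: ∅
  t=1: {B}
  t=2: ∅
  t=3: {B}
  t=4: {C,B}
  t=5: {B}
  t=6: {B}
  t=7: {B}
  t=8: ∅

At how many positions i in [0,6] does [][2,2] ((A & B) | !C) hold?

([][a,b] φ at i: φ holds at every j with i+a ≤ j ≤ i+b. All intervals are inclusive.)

Evaluate at each i in [0,6]:
  i=0: ✓ (all of [2,2])
  i=1: ✓ (all of [3,3])
  i=2: ✗ (fails at j=4)
  i=3: ✓ (all of [5,5])
  i=4: ✓ (all of [6,6])
  i=5: ✓ (all of [7,7])
  i=6: ✓ (all of [8,8])
Positions where it holds: {0, 1, 3, 4, 5, 6} → 6.

6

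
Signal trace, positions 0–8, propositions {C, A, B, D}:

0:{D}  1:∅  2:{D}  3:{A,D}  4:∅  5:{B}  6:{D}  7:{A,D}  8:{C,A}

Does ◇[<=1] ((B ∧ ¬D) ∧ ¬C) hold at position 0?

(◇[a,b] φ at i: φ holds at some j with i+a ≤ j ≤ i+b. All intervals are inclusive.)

Check ((B ∧ ¬D) ∧ ¬C) at each j in [0,1]:
  j=0: false
  j=1: false
No position in the window satisfies it → formula fails.

Does not hold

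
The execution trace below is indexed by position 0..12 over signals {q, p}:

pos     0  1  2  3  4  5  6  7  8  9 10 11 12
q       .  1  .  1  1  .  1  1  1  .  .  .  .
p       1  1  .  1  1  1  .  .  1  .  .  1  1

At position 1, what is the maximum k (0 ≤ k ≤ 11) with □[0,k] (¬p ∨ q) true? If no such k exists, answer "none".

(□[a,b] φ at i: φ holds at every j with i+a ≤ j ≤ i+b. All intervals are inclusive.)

3

(¬p ∨ q) must hold from j=1 onward; find where it first fails.
  j=1: holds
  j=2: holds
  j=3: holds
  j=4: holds
  j=5: fails
Holds on [1,4], so largest k = 3.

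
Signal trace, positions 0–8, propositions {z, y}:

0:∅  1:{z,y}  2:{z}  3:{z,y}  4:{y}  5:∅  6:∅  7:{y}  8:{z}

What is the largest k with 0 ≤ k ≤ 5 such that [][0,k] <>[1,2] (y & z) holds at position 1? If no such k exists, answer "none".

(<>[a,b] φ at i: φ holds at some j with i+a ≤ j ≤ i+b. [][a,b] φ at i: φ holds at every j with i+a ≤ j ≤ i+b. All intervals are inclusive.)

<>[1,2] (y & z) must hold from j=1 onward; find where it first fails.
  j=1: holds
  j=2: holds
  j=3: fails
Holds on [1,2], so largest k = 1.

1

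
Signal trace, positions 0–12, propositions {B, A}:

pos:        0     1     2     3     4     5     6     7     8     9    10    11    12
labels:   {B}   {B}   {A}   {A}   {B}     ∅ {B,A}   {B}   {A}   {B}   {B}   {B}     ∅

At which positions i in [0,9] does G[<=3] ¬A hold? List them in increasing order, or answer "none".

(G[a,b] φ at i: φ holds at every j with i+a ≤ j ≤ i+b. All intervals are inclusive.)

9

Evaluate at each i in [0,9]:
  i=0: ✗ (fails at j=2)
  i=1: ✗ (fails at j=2)
  i=2: ✗ (fails at j=2)
  i=3: ✗ (fails at j=3)
  i=4: ✗ (fails at j=6)
  i=5: ✗ (fails at j=6)
  i=6: ✗ (fails at j=6)
  i=7: ✗ (fails at j=8)
  i=8: ✗ (fails at j=8)
  i=9: ✓ (all of [9,12])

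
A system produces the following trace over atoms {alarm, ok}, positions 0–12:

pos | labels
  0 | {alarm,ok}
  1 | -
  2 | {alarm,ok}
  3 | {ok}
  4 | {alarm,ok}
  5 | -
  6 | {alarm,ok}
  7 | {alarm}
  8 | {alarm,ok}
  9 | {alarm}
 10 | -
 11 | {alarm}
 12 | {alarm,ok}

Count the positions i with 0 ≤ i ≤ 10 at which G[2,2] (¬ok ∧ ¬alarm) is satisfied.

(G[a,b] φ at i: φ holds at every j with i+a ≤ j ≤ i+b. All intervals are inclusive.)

Evaluate at each i in [0,10]:
  i=0: ✗ (fails at j=2)
  i=1: ✗ (fails at j=3)
  i=2: ✗ (fails at j=4)
  i=3: ✓ (all of [5,5])
  i=4: ✗ (fails at j=6)
  i=5: ✗ (fails at j=7)
  i=6: ✗ (fails at j=8)
  i=7: ✗ (fails at j=9)
  i=8: ✓ (all of [10,10])
  i=9: ✗ (fails at j=11)
  i=10: ✗ (fails at j=12)
Positions where it holds: {3, 8} → 2.

2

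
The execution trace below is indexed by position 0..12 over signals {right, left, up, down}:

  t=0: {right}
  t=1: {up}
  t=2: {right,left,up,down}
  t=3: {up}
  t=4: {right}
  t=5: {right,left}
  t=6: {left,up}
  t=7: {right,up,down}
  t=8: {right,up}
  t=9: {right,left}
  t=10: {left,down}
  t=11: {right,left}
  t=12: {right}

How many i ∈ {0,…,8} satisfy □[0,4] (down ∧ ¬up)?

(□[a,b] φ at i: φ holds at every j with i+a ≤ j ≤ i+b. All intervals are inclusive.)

Evaluate at each i in [0,8]:
  i=0: ✗ (fails at j=0)
  i=1: ✗ (fails at j=1)
  i=2: ✗ (fails at j=2)
  i=3: ✗ (fails at j=3)
  i=4: ✗ (fails at j=4)
  i=5: ✗ (fails at j=5)
  i=6: ✗ (fails at j=6)
  i=7: ✗ (fails at j=7)
  i=8: ✗ (fails at j=8)
Positions where it holds: {} → 0.

0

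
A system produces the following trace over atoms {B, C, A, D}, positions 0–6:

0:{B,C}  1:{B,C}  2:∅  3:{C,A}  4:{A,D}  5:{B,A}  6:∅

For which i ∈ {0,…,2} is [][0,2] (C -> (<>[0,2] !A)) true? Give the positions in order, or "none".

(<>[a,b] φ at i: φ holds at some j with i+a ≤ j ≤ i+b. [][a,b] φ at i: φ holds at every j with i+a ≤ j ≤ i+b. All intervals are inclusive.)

0

Evaluate at each i in [0,2]:
  i=0: ✓ (all of [0,2])
  i=1: ✗ (fails at j=3)
  i=2: ✗ (fails at j=3)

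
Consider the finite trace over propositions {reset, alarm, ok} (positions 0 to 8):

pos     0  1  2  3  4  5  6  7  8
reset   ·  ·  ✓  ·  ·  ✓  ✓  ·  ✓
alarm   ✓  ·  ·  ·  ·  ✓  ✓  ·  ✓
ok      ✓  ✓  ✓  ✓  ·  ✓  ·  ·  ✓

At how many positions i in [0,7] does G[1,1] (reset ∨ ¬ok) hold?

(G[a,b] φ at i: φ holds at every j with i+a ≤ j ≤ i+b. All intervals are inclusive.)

Evaluate at each i in [0,7]:
  i=0: ✗ (fails at j=1)
  i=1: ✓ (all of [2,2])
  i=2: ✗ (fails at j=3)
  i=3: ✓ (all of [4,4])
  i=4: ✓ (all of [5,5])
  i=5: ✓ (all of [6,6])
  i=6: ✓ (all of [7,7])
  i=7: ✓ (all of [8,8])
Positions where it holds: {1, 3, 4, 5, 6, 7} → 6.

6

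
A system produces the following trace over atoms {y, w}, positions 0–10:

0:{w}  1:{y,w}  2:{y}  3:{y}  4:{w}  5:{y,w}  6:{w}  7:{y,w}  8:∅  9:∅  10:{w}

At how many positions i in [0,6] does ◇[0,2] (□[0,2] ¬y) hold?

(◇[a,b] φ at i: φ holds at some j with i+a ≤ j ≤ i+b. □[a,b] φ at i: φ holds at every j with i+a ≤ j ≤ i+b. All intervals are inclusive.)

Evaluate at each i in [0,6]:
  i=0: ✗ (none in [0,2])
  i=1: ✗ (none in [1,3])
  i=2: ✗ (none in [2,4])
  i=3: ✗ (none in [3,5])
  i=4: ✗ (none in [4,6])
  i=5: ✗ (none in [5,7])
  i=6: ✓ (witness j=8)
Positions where it holds: {6} → 1.

1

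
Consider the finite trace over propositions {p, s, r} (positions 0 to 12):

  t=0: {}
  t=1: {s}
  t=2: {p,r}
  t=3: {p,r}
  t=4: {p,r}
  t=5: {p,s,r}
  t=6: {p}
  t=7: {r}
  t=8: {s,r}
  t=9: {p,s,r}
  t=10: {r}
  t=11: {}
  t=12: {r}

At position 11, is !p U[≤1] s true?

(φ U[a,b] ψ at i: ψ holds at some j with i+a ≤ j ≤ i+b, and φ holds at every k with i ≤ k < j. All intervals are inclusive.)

Need some j in [11,12] with s, and !p at every k in [11,j-1].
  j=11: s false.
  j=12: s false.
No j in the window works → until fails.

False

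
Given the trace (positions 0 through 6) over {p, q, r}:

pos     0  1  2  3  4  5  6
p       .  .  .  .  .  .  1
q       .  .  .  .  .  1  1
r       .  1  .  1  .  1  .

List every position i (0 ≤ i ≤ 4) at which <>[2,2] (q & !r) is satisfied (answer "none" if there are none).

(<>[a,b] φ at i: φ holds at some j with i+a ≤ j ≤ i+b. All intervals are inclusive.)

4

Evaluate at each i in [0,4]:
  i=0: ✗ (none in [2,2])
  i=1: ✗ (none in [3,3])
  i=2: ✗ (none in [4,4])
  i=3: ✗ (none in [5,5])
  i=4: ✓ (witness j=6)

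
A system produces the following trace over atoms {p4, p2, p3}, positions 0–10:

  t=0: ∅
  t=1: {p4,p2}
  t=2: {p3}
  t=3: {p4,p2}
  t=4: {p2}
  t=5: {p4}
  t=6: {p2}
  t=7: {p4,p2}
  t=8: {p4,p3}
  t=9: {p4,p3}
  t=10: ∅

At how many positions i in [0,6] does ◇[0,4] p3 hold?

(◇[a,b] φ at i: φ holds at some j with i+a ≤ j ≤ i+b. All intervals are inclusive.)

Evaluate at each i in [0,6]:
  i=0: ✓ (witness j=2)
  i=1: ✓ (witness j=2)
  i=2: ✓ (witness j=2)
  i=3: ✗ (none in [3,7])
  i=4: ✓ (witness j=8)
  i=5: ✓ (witness j=8)
  i=6: ✓ (witness j=8)
Positions where it holds: {0, 1, 2, 4, 5, 6} → 6.

6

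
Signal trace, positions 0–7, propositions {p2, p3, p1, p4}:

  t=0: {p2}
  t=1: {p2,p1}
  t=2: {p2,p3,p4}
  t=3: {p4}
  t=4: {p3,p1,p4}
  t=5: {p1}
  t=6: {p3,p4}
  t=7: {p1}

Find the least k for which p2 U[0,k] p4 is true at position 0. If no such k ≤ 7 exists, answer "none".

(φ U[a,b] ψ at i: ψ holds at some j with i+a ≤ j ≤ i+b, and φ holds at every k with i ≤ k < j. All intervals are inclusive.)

Need earliest j ≥ 0 with p4, and p2 at every k in [0,j-1].
  j=0: rhs fails.
  j=1: rhs fails.
  j=2: rhs holds; lhs holds on [0,1]. k = 2.

2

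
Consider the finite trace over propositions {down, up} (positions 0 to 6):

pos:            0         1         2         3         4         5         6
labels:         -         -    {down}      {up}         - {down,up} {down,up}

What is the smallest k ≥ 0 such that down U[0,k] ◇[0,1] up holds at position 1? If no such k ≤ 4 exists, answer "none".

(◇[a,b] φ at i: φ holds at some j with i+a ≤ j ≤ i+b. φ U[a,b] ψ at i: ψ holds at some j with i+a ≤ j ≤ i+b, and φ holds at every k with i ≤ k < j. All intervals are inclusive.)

none

Need earliest j ≥ 1 with ◇[0,1] up, and down at every k in [1,j-1].
  j=1: rhs fails.
  j=2: rhs holds but lhs fails at k=1.
  j=3: rhs holds but lhs fails at k=1.
  j=4: rhs holds but lhs fails at k=1.
  j=5: rhs holds but lhs fails at k=1.
No witness within the range → none.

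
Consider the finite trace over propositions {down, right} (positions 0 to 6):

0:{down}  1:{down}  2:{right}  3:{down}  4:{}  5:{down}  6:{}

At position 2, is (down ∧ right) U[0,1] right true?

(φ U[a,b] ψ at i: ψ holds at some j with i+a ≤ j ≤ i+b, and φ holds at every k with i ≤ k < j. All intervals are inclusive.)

Need some j in [2,3] with right, and (down ∧ right) at every k in [2,j-1].
  j=2: right holds; no prefix to check → satisfied.

Yes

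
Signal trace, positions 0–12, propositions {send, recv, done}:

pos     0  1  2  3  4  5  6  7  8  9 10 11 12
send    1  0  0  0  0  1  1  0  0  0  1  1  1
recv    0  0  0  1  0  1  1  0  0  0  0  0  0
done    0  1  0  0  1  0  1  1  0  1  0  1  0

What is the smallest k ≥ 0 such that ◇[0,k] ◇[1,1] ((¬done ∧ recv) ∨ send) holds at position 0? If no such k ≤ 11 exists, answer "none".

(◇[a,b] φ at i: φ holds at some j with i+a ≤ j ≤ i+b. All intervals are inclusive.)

2

Scan j = 0,1,… for ◇[1,1] ((¬done ∧ recv) ∨ send):
  j=0: fails
  j=1: fails
  j=2: holds
First hit at j=2, so smallest k = 2-0 = 2.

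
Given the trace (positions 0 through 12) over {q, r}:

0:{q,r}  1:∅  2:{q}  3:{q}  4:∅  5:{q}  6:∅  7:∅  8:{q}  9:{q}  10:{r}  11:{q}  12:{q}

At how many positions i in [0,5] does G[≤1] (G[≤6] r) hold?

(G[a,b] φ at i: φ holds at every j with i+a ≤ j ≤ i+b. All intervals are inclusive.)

Evaluate at each i in [0,5]:
  i=0: ✗ (fails at j=0)
  i=1: ✗ (fails at j=1)
  i=2: ✗ (fails at j=2)
  i=3: ✗ (fails at j=3)
  i=4: ✗ (fails at j=4)
  i=5: ✗ (fails at j=5)
Positions where it holds: {} → 0.

0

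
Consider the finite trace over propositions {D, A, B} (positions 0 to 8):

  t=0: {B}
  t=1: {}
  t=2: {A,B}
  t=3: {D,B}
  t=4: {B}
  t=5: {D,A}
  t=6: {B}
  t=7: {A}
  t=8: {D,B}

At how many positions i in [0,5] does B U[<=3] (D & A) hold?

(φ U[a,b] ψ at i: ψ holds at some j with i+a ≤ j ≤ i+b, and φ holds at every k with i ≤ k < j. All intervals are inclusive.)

Evaluate at each i in [0,5]:
  i=0: ✗ (no rhs in [0,3])
  i=1: ✗ (no rhs in [1,4])
  i=2: ✓ (rhs at j=5; lhs holds on [2,4])
  i=3: ✓ (rhs at j=5; lhs holds on [3,4])
  i=4: ✓ (rhs at j=5; lhs holds on [4,4])
  i=5: ✓ (rhs at j=5)
Positions where it holds: {2, 3, 4, 5} → 4.

4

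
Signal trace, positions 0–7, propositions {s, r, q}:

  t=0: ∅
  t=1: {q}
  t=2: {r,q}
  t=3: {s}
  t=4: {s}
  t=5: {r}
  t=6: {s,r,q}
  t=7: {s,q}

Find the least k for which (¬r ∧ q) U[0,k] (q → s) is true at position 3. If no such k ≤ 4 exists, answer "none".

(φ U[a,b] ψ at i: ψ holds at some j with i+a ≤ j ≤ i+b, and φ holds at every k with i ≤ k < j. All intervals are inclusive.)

Need earliest j ≥ 3 with (q → s), and (¬r ∧ q) at every k in [3,j-1].
  j=3: rhs holds (empty prefix). k = 0.

0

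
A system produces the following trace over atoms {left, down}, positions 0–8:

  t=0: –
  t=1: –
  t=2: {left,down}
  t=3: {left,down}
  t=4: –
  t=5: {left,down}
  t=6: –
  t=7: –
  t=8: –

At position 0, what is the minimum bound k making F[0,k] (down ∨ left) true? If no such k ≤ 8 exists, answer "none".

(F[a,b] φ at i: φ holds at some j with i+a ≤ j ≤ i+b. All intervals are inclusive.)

Scan j = 0,1,… for (down ∨ left):
  j=0: fails
  j=1: fails
  j=2: holds
First hit at j=2, so smallest k = 2-0 = 2.

2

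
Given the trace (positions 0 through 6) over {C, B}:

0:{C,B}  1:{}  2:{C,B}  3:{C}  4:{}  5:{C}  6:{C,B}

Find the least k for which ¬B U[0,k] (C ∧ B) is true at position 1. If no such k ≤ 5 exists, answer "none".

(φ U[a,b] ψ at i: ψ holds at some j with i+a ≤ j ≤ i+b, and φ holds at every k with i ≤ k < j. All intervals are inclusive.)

Need earliest j ≥ 1 with (C ∧ B), and ¬B at every k in [1,j-1].
  j=1: rhs fails.
  j=2: rhs holds; lhs holds on [1,1]. k = 1.

1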